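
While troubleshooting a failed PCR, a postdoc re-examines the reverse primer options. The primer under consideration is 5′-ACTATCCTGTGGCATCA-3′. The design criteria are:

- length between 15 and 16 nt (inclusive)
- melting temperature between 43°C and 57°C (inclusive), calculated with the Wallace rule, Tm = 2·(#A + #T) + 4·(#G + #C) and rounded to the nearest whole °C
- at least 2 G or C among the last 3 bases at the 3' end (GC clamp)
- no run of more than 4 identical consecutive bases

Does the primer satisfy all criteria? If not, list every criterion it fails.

Fails: length, GC clamp.

Base counts: A=4, T=5, G=3, C=5 (length 17).
length: length 17, outside 15–16 ✗
Tm: Tm = 2·9 + 4·8 = 50°C ✓
GC clamp: 3' end TCA has 1 G/C, need ≥2 ✗
homopolymer run: longest run = 2 ✓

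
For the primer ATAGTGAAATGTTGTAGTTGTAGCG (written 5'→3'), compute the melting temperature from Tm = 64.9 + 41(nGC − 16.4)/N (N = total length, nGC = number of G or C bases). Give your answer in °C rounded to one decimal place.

52.8°C

Base counts: A=7, T=9, G=8, C=1; G+C = 9, N = 25.
Tm = 64.9 + 41·(9 − 16.4)/25 = 64.9 + -303.40/25 = 52.8°C.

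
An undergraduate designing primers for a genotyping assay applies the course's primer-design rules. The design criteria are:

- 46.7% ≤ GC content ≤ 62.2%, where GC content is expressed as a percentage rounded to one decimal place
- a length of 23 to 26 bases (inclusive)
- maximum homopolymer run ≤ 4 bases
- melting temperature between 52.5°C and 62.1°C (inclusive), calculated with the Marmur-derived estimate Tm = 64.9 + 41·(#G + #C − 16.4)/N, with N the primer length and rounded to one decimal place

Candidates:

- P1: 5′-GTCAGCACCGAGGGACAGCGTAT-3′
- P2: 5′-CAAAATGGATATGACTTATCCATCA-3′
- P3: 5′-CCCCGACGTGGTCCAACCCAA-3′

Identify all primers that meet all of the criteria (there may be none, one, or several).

P1 only.

P1 (23 nt, A=6 T=3 G=8 C=6): GC 14/23 = 60.9% ✓; length 23 ✓; longest run = 3 ✓; Tm = 64.9 + 41·(14 − 16.4)/23 = 60.6°C ✓ — passes.
P2 (25 nt, A=10 T=7 G=3 C=5): GC 8/25 = 32.0%, outside 46.7–62.2% ✗; length 25 ✓; longest run = 4 ✓; Tm = 64.9 + 41·(8 − 16.4)/25 = 51.1°C, outside 52.5–62.1°C ✗ — fails.
P3 (21 nt, A=5 T=2 G=4 C=10): GC 14/21 = 66.7%, outside 46.7–62.2% ✗; length 21, outside 23–26 ✗; longest run = 4 ✓; Tm = 64.9 + 41·(14 − 16.4)/21 = 60.2°C ✓ — fails.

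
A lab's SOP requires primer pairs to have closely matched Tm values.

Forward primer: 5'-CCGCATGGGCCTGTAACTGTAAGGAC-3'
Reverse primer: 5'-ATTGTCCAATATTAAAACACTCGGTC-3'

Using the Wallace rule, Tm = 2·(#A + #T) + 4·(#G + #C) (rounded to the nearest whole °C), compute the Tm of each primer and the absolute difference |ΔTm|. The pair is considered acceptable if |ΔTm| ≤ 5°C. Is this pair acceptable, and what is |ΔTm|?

Forward: A=6 T=5 G=8 C=7 → Tm = 2·11 + 4·15 = 82°C.
Reverse: A=9 T=8 G=3 C=6 → Tm = 2·17 + 4·9 = 70°C.
|ΔTm| = |82 − 70| = 12°C, > 5°C.

|ΔTm| = 12°C; the pair is not acceptable.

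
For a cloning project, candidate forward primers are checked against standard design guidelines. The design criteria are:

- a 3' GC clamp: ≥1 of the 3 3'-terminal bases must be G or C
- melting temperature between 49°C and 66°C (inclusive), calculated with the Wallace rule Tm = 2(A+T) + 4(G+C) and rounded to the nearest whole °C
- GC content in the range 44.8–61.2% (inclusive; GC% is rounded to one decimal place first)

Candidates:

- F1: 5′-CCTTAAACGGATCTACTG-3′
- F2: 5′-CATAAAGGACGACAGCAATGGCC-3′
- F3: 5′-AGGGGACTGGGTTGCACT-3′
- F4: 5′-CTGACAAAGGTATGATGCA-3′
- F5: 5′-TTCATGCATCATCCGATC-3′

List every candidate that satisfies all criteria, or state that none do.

F3 only.

F1 (18 nt, A=5 T=5 G=3 C=5): 3' end CTG has 2 G/C ✓; Tm = 2·10 + 4·8 = 52°C ✓; GC 8/18 = 44.4%, outside 44.8–61.2% ✗ — fails.
F2 (23 nt, A=9 T=2 G=6 C=6): 3' end GCC has 3 G/C ✓; Tm = 2·11 + 4·12 = 70°C, outside 49–66°C ✗; GC 12/23 = 52.2% ✓ — fails.
F3 (18 nt, A=3 T=4 G=8 C=3): 3' end ACT has 1 G/C ✓; Tm = 2·7 + 4·11 = 58°C ✓; GC 11/18 = 61.1% ✓ — passes.
F4 (19 nt, A=7 T=4 G=5 C=3): 3' end GCA has 2 G/C ✓; Tm = 2·11 + 4·8 = 54°C ✓; GC 8/19 = 42.1%, outside 44.8–61.2% ✗ — fails.
F5 (18 nt, A=4 T=6 G=2 C=6): 3' end ATC has 1 G/C ✓; Tm = 2·10 + 4·8 = 52°C ✓; GC 8/18 = 44.4%, outside 44.8–61.2% ✗ — fails.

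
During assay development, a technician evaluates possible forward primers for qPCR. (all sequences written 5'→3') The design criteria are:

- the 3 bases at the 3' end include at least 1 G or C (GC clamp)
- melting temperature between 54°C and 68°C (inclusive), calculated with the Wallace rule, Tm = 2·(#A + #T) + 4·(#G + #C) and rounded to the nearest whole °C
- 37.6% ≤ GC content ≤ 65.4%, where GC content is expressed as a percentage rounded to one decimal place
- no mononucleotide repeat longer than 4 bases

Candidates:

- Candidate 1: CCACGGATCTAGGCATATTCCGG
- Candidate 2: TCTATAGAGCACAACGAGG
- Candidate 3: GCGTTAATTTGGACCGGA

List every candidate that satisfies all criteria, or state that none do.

Candidate 1 (23 nt, A=5 T=5 G=6 C=7): 3' end CGG has 3 G/C ✓; Tm = 2·10 + 4·13 = 72°C, outside 54–68°C ✗; GC 13/23 = 56.5% ✓; longest run = 2 ✓ — fails.
Candidate 2 (19 nt, A=7 T=3 G=5 C=4): 3' end AGG has 2 G/C ✓; Tm = 2·10 + 4·9 = 56°C ✓; GC 9/19 = 47.4% ✓; longest run = 2 ✓ — passes.
Candidate 3 (18 nt, A=4 T=5 G=6 C=3): 3' end GGA has 2 G/C ✓; Tm = 2·9 + 4·9 = 54°C ✓; GC 9/18 = 50.0% ✓; longest run = 3 ✓ — passes.

Candidate 2 and Candidate 3.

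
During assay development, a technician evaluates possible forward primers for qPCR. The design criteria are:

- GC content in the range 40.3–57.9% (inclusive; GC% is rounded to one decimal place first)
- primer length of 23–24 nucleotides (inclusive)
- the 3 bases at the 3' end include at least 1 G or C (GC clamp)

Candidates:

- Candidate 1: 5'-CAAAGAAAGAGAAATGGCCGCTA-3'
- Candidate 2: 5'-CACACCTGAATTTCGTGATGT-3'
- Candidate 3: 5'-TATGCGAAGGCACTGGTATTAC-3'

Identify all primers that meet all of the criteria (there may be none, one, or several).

Candidate 1 only.

Candidate 1 (23 nt, A=11 T=2 G=6 C=4): GC 10/23 = 43.5% ✓; length 23 ✓; 3' end CTA has 1 G/C ✓ — passes.
Candidate 2 (21 nt, A=5 T=7 G=4 C=5): GC 9/21 = 42.9% ✓; length 21, outside 23–24 ✗; 3' end TGT has 1 G/C ✓ — fails.
Candidate 3 (22 nt, A=6 T=6 G=6 C=4): GC 10/22 = 45.5% ✓; length 22, outside 23–24 ✗; 3' end TAC has 1 G/C ✓ — fails.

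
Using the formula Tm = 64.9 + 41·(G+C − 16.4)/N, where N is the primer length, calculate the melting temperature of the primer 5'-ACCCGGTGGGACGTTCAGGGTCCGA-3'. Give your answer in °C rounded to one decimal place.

Base counts: A=4, T=4, G=10, C=7; G+C = 17, N = 25.
Tm = 64.9 + 41·(17 − 16.4)/25 = 64.9 + 24.60/25 = 65.9°C.

65.9°C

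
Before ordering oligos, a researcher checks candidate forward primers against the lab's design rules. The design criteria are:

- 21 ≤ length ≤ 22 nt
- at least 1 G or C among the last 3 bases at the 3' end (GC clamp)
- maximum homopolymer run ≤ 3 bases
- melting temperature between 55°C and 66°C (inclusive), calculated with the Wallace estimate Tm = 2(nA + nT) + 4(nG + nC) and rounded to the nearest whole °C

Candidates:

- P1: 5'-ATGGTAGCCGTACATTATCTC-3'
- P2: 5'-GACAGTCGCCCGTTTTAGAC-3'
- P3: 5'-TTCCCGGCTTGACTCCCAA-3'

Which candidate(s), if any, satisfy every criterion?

P1 only.

P1 (21 nt, A=5 T=7 G=4 C=5): length 21 ✓; 3' end CTC has 2 G/C ✓; longest run = 2 ✓; Tm = 2·12 + 4·9 = 60°C ✓ — passes.
P2 (20 nt, A=4 T=5 G=5 C=6): length 20, outside 21–22 ✗; 3' end GAC has 2 G/C ✓; longest run = 4, exceeds 3 ✗; Tm = 2·9 + 4·11 = 62°C ✓ — fails.
P3 (19 nt, A=3 T=5 G=3 C=8): length 19, outside 21–22 ✗; 3' end CAA has 1 G/C ✓; longest run = 3 ✓; Tm = 2·8 + 4·11 = 60°C ✓ — fails.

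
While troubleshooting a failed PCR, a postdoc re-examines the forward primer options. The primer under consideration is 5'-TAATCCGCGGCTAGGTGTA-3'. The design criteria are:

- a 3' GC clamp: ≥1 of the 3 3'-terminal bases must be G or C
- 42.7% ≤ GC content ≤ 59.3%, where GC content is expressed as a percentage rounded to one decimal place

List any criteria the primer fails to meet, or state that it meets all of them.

Base counts: A=4, T=5, G=6, C=4 (length 19).
GC clamp: 3' end GTA has 1 G/C ✓
GC content: GC 10/19 = 52.6% ✓

Meets all criteria.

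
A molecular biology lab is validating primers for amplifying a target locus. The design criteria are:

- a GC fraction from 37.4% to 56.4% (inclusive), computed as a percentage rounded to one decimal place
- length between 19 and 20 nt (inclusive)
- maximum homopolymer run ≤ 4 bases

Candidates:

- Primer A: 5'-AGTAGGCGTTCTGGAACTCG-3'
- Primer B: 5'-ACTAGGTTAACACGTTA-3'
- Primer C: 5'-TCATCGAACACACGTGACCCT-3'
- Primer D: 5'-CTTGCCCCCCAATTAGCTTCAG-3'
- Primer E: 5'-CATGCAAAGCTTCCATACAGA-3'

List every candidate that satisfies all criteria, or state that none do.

Primer A only.

Primer A (20 nt, A=4 T=5 G=7 C=4): GC 11/20 = 55.0% ✓; length 20 ✓; longest run = 2 ✓ — passes.
Primer B (17 nt, A=6 T=5 G=3 C=3): GC 6/17 = 35.3%, outside 37.4–56.4% ✗; length 17, outside 19–20 ✗; longest run = 2 ✓ — fails.
Primer C (21 nt, A=6 T=4 G=3 C=8): GC 11/21 = 52.4% ✓; length 21, outside 19–20 ✗; longest run = 3 ✓ — fails.
Primer D (22 nt, A=4 T=6 G=3 C=9): GC 12/22 = 54.5% ✓; length 22, outside 19–20 ✗; longest run = 6, exceeds 4 ✗ — fails.
Primer E (21 nt, A=8 T=4 G=3 C=6): GC 9/21 = 42.9% ✓; length 21, outside 19–20 ✗; longest run = 3 ✓ — fails.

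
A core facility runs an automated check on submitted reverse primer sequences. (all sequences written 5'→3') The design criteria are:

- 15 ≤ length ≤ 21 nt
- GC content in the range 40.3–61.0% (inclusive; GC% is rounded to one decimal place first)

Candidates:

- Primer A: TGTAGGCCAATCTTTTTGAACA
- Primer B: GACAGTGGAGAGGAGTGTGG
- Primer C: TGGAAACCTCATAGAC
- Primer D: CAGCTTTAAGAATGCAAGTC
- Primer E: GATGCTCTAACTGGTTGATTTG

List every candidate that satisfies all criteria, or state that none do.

Primer A (22 nt, A=6 T=8 G=4 C=4): length 22, outside 15–21 ✗; GC 8/22 = 36.4%, outside 40.3–61.0% ✗ — fails.
Primer B (20 nt, A=5 T=3 G=11 C=1): length 20 ✓; GC 12/20 = 60.0% ✓ — passes.
Primer C (16 nt, A=6 T=3 G=3 C=4): length 16 ✓; GC 7/16 = 43.8% ✓ — passes.
Primer D (20 nt, A=7 T=5 G=4 C=4): length 20 ✓; GC 8/20 = 40.0%, outside 40.3–61.0% ✗ — fails.
Primer E (22 nt, A=4 T=9 G=6 C=3): length 22, outside 15–21 ✗; GC 9/22 = 40.9% ✓ — fails.

Primer B and Primer C.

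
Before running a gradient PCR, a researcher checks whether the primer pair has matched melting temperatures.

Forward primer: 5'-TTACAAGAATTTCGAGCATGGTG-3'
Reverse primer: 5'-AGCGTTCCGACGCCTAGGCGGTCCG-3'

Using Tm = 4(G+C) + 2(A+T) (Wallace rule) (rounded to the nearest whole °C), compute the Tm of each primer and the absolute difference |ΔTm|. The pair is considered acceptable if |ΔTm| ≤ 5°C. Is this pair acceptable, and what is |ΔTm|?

Forward: A=7 T=7 G=6 C=3 → Tm = 2·14 + 4·9 = 64°C.
Reverse: A=3 T=4 G=9 C=9 → Tm = 2·7 + 4·18 = 86°C.
|ΔTm| = |64 − 86| = 22°C, > 5°C.

|ΔTm| = 22°C; the pair is not acceptable.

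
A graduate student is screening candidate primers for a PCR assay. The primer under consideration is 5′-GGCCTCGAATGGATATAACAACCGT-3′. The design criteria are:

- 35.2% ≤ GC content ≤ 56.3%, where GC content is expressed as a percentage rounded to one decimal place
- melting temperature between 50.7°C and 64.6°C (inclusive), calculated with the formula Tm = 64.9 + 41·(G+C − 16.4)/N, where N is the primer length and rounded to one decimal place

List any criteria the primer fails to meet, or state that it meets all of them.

Base counts: A=8, T=5, G=6, C=6 (length 25).
GC content: GC 12/25 = 48.0% ✓
Tm: Tm = 64.9 + 41·(12 − 16.4)/25 = 57.7°C ✓

Meets all criteria.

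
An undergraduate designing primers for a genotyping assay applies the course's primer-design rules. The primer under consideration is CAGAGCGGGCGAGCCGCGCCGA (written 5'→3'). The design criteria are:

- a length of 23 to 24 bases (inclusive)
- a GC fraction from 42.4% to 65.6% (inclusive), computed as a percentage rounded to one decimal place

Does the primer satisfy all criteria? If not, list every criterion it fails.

Base counts: A=4, T=0, G=10, C=8 (length 22).
length: length 22, outside 23–24 ✗
GC content: GC 18/22 = 81.8%, outside 42.4–65.6% ✗

Fails: length, GC content.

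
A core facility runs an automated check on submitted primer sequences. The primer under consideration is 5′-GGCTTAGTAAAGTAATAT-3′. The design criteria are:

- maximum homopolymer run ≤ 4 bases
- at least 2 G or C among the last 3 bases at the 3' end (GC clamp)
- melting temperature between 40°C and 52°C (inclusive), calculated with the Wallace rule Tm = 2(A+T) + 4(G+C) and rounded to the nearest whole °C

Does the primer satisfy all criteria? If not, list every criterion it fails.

Fails: GC clamp.

Base counts: A=7, T=6, G=4, C=1 (length 18).
homopolymer run: longest run = 3 ✓
GC clamp: 3' end TAT has 0 G/C, need ≥2 ✗
Tm: Tm = 2·13 + 4·5 = 46°C ✓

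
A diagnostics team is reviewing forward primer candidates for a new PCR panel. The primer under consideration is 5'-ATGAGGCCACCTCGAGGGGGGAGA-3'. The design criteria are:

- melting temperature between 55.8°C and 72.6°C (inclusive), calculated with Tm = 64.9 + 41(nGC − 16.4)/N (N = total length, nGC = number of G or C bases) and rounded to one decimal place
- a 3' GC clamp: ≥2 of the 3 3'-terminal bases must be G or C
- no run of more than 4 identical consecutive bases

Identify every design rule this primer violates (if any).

Fails: GC clamp, homopolymer run.

Base counts: A=6, T=2, G=11, C=5 (length 24).
Tm: Tm = 64.9 + 41·(16 − 16.4)/24 = 64.2°C ✓
GC clamp: 3' end AGA has 1 G/C, need ≥2 ✗
homopolymer run: longest run = 6, exceeds 4 ✗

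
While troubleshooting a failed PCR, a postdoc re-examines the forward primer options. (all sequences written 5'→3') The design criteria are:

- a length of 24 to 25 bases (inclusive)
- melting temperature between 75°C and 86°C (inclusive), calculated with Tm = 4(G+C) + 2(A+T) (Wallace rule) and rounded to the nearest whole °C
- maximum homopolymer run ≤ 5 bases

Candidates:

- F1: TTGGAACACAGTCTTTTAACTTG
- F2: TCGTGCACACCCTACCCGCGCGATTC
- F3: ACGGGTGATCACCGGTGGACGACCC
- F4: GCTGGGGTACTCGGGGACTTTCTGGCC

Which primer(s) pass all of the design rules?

F1 (23 nt, A=6 T=9 G=4 C=4): length 23, outside 24–25 ✗; Tm = 2·15 + 4·8 = 62°C, outside 75–86°C ✗; longest run = 4 ✓ — fails.
F2 (26 nt, A=4 T=5 G=5 C=12): length 26, outside 24–25 ✗; Tm = 2·9 + 4·17 = 86°C ✓; longest run = 3 ✓ — fails.
F3 (25 nt, A=5 T=3 G=9 C=8): length 25 ✓; Tm = 2·8 + 4·17 = 84°C ✓; longest run = 3 ✓ — passes.
F4 (27 nt, A=2 T=7 G=11 C=7): length 27, outside 24–25 ✗; Tm = 2·9 + 4·18 = 90°C, outside 75–86°C ✗; longest run = 4 ✓ — fails.

F3 only.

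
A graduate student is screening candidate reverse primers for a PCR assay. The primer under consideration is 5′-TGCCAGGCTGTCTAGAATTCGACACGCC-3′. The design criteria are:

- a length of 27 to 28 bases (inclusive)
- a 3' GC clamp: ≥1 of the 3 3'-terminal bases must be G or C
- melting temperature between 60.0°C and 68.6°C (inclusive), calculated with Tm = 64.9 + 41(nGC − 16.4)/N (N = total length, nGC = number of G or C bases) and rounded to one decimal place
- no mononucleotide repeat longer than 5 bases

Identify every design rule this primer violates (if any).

Base counts: A=6, T=6, G=7, C=9 (length 28).
length: length 28 ✓
GC clamp: 3' end GCC has 3 G/C ✓
Tm: Tm = 64.9 + 41·(16 − 16.4)/28 = 64.3°C ✓
homopolymer run: longest run = 2 ✓

Meets all criteria.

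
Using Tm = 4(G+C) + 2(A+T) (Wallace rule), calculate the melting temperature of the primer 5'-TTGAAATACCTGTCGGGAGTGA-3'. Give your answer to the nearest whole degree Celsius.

64°C

Base counts: A=6, T=6, G=7, C=3 (length 22).
Tm = 2·(6+6) + 4·(7+3) = 2·12 + 4·10 = 24 + 40 = 64°C.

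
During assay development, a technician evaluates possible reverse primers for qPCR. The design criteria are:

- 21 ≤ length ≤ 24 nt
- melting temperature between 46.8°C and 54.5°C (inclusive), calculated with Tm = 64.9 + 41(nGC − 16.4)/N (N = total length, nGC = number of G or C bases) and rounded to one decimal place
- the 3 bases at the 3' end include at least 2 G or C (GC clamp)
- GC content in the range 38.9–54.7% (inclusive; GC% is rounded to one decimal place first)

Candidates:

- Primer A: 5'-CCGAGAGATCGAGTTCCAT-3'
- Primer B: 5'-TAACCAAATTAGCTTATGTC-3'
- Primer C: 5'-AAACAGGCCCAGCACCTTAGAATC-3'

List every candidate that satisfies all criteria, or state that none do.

Primer A (19 nt, A=5 T=4 G=5 C=5): length 19, outside 21–24 ✗; Tm = 64.9 + 41·(10 − 16.4)/19 = 51.1°C ✓; 3' end CAT has 1 G/C, need ≥2 ✗; GC 10/19 = 52.6% ✓ — fails.
Primer B (20 nt, A=7 T=7 G=2 C=4): length 20, outside 21–24 ✗; Tm = 64.9 + 41·(6 − 16.4)/20 = 43.6°C, outside 46.8–54.5°C ✗; 3' end GTC has 2 G/C ✓; GC 6/20 = 30.0%, outside 38.9–54.7% ✗ — fails.
Primer C (24 nt, A=9 T=3 G=4 C=8): length 24 ✓; Tm = 64.9 + 41·(12 − 16.4)/24 = 57.4°C, outside 46.8–54.5°C ✗; 3' end ATC has 1 G/C, need ≥2 ✗; GC 12/24 = 50.0% ✓ — fails.

None of the candidates satisfy all criteria.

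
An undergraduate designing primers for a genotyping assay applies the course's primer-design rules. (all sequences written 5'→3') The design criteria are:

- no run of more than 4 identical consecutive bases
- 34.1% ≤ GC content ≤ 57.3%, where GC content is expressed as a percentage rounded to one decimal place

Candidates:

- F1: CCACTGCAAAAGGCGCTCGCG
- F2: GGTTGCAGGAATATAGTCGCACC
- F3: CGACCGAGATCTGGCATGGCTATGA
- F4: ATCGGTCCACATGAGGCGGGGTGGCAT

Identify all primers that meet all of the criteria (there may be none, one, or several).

F2 and F3.

F1 (21 nt, A=5 T=2 G=6 C=8): longest run = 4 ✓; GC 14/21 = 66.7%, outside 34.1–57.3% ✗ — fails.
F2 (23 nt, A=6 T=5 G=7 C=5): longest run = 2 ✓; GC 12/23 = 52.2% ✓ — passes.
F3 (25 nt, A=6 T=5 G=8 C=6): longest run = 2 ✓; GC 14/25 = 56.0% ✓ — passes.
F4 (27 nt, A=5 T=5 G=11 C=6): longest run = 4 ✓; GC 17/27 = 63.0%, outside 34.1–57.3% ✗ — fails.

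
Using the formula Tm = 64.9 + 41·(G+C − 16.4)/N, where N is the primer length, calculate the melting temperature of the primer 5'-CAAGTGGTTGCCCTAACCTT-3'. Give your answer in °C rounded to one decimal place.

Base counts: A=4, T=6, G=4, C=6; G+C = 10, N = 20.
Tm = 64.9 + 41·(10 − 16.4)/20 = 64.9 + -262.40/20 = 51.8°C.

51.8°C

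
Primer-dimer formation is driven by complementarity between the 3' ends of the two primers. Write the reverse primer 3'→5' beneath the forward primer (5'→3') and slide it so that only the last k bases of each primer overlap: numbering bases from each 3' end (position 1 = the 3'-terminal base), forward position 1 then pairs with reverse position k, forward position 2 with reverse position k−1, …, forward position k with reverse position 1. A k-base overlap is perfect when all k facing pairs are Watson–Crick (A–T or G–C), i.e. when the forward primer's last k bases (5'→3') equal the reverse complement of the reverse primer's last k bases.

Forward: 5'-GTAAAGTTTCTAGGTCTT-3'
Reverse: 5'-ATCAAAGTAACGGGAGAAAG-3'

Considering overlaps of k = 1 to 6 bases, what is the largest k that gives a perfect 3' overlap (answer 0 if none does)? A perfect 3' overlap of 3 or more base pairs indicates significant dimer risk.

Longest perfect overlap: 3 complementary base pairs; significant dimer risk (threshold 3).

Last 6 bases (5'→3') — forward …GGTCTT, reverse …AGAAAG.
Reverse complement of the reverse primer's last 6 bases: CTTTCT; its first k bases are the reverse complement of the reverse primer's last k bases, so a perfect k-base overlap needs the forward primer's last k bases to equal them.
Comparing (forward last k vs required): k=1: T vs C ✗; k=2: TT vs CT ✗; k=3: CTT vs CTT ✓; k=4: TCTT vs CTTT ✗; k=5: GTCTT vs CTTTC ✗; k=6: GGTCTT vs CTTTCT ✗.
Only k = 3 is perfect, so the longest perfect 3' overlap is 3.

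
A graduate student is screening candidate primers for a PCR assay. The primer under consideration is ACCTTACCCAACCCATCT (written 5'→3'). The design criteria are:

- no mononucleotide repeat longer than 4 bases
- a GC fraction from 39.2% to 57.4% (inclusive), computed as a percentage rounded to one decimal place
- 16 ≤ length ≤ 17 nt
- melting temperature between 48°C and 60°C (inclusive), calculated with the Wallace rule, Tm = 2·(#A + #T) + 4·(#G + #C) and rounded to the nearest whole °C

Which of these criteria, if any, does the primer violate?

Base counts: A=5, T=4, G=0, C=9 (length 18).
homopolymer run: longest run = 3 ✓
GC content: GC 9/18 = 50.0% ✓
length: length 18, outside 16–17 ✗
Tm: Tm = 2·9 + 4·9 = 54°C ✓

Fails: length.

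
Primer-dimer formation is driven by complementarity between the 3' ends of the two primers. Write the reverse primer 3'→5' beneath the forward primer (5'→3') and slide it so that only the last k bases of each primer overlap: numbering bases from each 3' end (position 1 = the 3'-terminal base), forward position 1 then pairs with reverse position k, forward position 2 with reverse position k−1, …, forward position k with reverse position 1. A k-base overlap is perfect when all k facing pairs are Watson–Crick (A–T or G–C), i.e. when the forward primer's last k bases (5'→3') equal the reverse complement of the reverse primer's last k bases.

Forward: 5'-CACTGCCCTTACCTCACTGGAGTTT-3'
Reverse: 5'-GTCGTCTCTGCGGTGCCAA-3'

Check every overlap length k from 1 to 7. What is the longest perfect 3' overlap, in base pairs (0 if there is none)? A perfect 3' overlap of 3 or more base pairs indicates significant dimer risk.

Longest perfect overlap: 2 complementary base pairs; below the dimer-risk threshold (threshold 3).

Last 7 bases (5'→3') — forward …GGAGTTT, reverse …GTGCCAA.
Reverse complement of the reverse primer's last 7 bases: TTGGCAC; its first k bases are the reverse complement of the reverse primer's last k bases, so a perfect k-base overlap needs the forward primer's last k bases to equal them.
Comparing (forward last k vs required): k=1: T vs T ✓; k=2: TT vs TT ✓; k=3: TTT vs TTG ✗; k=4: GTTT vs TTGG ✗; k=5: AGTTT vs TTGGC ✗; k=6: GAGTTT vs TTGGCA ✗; k=7: GGAGTTT vs TTGGCAC ✗.
Perfect overlaps at k = 1, 2; the largest is 2.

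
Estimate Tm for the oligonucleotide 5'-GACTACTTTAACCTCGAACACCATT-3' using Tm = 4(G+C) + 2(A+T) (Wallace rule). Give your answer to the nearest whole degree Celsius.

Base counts: A=8, T=7, G=2, C=8 (length 25).
Tm = 2·(8+7) + 4·(2+8) = 2·15 + 4·10 = 30 + 40 = 70°C.

70°C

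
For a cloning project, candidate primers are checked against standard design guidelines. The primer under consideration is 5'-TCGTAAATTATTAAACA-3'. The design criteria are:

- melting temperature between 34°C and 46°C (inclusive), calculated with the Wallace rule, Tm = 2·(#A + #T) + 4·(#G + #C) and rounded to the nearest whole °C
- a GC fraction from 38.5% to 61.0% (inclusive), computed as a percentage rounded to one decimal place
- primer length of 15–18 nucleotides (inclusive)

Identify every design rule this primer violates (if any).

Base counts: A=8, T=6, G=1, C=2 (length 17).
Tm: Tm = 2·14 + 4·3 = 40°C ✓
GC content: GC 3/17 = 17.6%, outside 38.5–61.0% ✗
length: length 17 ✓

Fails: GC content.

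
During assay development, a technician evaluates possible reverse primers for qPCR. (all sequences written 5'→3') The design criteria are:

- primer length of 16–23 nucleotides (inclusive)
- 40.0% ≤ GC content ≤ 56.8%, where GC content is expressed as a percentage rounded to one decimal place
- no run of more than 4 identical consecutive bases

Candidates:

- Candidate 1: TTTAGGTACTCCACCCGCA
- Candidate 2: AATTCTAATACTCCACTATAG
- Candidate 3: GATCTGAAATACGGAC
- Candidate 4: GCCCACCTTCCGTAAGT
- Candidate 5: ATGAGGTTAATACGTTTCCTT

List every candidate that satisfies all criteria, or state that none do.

Candidate 1 (19 nt, A=4 T=5 G=3 C=7): length 19 ✓; GC 10/19 = 52.6% ✓; longest run = 3 ✓ — passes.
Candidate 2 (21 nt, A=8 T=7 G=1 C=5): length 21 ✓; GC 6/21 = 28.6%, outside 40.0–56.8% ✗; longest run = 2 ✓ — fails.
Candidate 3 (16 nt, A=6 T=3 G=4 C=3): length 16 ✓; GC 7/16 = 43.8% ✓; longest run = 3 ✓ — passes.
Candidate 4 (17 nt, A=3 T=4 G=3 C=7): length 17 ✓; GC 10/17 = 58.8%, outside 40.0–56.8% ✗; longest run = 3 ✓ — fails.
Candidate 5 (21 nt, A=5 T=9 G=4 C=3): length 21 ✓; GC 7/21 = 33.3%, outside 40.0–56.8% ✗; longest run = 3 ✓ — fails.

Candidate 1 and Candidate 3.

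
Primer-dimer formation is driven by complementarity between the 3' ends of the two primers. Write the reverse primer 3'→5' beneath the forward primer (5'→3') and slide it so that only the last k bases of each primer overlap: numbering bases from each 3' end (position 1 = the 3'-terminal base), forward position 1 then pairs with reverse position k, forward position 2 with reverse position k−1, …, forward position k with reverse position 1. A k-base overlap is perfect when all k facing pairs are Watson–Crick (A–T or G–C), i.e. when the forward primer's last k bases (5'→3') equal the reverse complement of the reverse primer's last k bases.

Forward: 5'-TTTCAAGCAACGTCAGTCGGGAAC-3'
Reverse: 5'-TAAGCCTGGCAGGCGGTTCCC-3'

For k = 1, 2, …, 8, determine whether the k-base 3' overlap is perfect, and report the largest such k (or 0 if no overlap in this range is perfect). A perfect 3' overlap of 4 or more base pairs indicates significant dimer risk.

Longest perfect overlap: 6 complementary base pairs; significant dimer risk (threshold 4).

Last 8 bases (5'→3') — forward …TCGGGAAC, reverse …CGGTTCCC.
Reverse complement of the reverse primer's last 8 bases: GGGAACCG; its first k bases are the reverse complement of the reverse primer's last k bases, so a perfect k-base overlap needs the forward primer's last k bases to equal them.
Comparing (forward last k vs required): k=1: C vs G ✗; k=2: AC vs GG ✗; k=3: AAC vs GGG ✗; k=4: GAAC vs GGGA ✗; k=5: GGAAC vs GGGAA ✗; k=6: GGGAAC vs GGGAAC ✓; k=7: CGGGAAC vs GGGAACC ✗; k=8: TCGGGAAC vs GGGAACCG ✗.
Only k = 6 is perfect, so the longest perfect 3' overlap is 6.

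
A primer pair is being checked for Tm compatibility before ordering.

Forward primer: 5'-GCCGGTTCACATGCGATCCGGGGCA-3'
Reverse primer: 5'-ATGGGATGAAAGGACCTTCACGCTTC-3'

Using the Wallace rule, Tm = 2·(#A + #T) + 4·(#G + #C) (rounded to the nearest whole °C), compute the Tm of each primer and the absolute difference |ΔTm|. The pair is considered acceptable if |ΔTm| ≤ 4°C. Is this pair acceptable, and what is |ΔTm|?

|ΔTm| = 6°C; the pair is not acceptable.

Forward: A=4 T=4 G=9 C=8 → Tm = 2·8 + 4·17 = 84°C.
Reverse: A=7 T=6 G=7 C=6 → Tm = 2·13 + 4·13 = 78°C.
|ΔTm| = |84 − 78| = 6°C, > 4°C.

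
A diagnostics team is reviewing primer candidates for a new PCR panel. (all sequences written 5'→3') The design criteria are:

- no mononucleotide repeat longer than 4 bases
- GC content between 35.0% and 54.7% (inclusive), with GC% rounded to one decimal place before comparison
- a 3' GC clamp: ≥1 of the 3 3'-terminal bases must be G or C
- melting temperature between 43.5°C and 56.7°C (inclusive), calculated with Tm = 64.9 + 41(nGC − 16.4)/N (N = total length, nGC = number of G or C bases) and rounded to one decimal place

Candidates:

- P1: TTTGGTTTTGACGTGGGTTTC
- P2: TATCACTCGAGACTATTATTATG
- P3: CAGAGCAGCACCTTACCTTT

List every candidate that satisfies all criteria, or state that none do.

P1 (21 nt, A=1 T=11 G=7 C=2): longest run = 4 ✓; GC 9/21 = 42.9% ✓; 3' end TTC has 1 G/C ✓; Tm = 64.9 + 41·(9 − 16.4)/21 = 50.5°C ✓ — passes.
P2 (23 nt, A=7 T=9 G=3 C=4): longest run = 2 ✓; GC 7/23 = 30.4%, outside 35.0–54.7% ✗; 3' end ATG has 1 G/C ✓; Tm = 64.9 + 41·(7 − 16.4)/23 = 48.1°C ✓ — fails.
P3 (20 nt, A=5 T=5 G=3 C=7): longest run = 3 ✓; GC 10/20 = 50.0% ✓; 3' end TTT has 0 G/C, need ≥1 ✗; Tm = 64.9 + 41·(10 − 16.4)/20 = 51.8°C ✓ — fails.

P1 only.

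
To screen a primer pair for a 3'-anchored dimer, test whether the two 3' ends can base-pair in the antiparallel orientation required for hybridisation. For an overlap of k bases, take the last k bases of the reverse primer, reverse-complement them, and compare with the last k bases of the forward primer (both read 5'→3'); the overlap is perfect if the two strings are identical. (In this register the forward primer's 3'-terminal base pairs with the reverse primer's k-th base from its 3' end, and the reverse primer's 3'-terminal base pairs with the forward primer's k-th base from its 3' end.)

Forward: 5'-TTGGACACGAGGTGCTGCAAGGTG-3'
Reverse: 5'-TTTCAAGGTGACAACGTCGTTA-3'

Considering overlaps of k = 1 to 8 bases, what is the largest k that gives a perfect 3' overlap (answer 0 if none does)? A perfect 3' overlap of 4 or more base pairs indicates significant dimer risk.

Last 8 bases (5'→3') — forward …GCAAGGTG, reverse …CGTCGTTA.
Reverse complement of the reverse primer's last 8 bases: TAACGACG; its first k bases are the reverse complement of the reverse primer's last k bases, so a perfect k-base overlap needs the forward primer's last k bases to equal them.
Comparing (forward last k vs required): k=1: G vs T ✗; k=2: TG vs TA ✗; k=3: GTG vs TAA ✗; k=4: GGTG vs TAAC ✗; k=5: AGGTG vs TAACG ✗; k=6: AAGGTG vs TAACGA ✗; k=7: CAAGGTG vs TAACGAC ✗; k=8: GCAAGGTG vs TAACGACG ✗.
No overlap length from 1 to 8 is perfect, so the longest perfect 3' overlap is 0.

Longest perfect overlap: 0 complementary base pairs; below the dimer-risk threshold (threshold 4).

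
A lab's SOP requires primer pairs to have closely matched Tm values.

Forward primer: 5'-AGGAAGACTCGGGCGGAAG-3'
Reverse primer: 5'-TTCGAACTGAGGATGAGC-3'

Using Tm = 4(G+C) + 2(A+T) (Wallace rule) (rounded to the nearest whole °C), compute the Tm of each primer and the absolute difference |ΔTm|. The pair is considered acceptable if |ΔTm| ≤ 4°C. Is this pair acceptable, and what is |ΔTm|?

|ΔTm| = 8°C; the pair is not acceptable.

Forward: A=6 T=1 G=9 C=3 → Tm = 2·7 + 4·12 = 62°C.
Reverse: A=5 T=4 G=6 C=3 → Tm = 2·9 + 4·9 = 54°C.
|ΔTm| = |62 − 54| = 8°C, > 4°C.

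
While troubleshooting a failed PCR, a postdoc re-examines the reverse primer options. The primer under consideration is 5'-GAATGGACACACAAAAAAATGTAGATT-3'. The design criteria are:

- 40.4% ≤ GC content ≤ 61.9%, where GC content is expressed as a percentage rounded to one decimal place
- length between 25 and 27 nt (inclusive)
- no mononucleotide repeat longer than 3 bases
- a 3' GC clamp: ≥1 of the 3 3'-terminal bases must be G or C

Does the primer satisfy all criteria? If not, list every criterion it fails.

Base counts: A=14, T=5, G=5, C=3 (length 27).
GC content: GC 8/27 = 29.6%, outside 40.4–61.9% ✗
length: length 27 ✓
homopolymer run: longest run = 7, exceeds 3 ✗
GC clamp: 3' end ATT has 0 G/C, need ≥1 ✗

Fails: GC content, homopolymer run, GC clamp.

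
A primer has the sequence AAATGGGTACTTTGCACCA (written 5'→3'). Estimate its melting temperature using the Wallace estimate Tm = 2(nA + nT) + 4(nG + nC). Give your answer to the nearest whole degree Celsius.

Base counts: A=6, T=5, G=4, C=4 (length 19).
Tm = 2·(6+5) + 4·(4+4) = 2·11 + 4·8 = 22 + 32 = 54°C.

54°C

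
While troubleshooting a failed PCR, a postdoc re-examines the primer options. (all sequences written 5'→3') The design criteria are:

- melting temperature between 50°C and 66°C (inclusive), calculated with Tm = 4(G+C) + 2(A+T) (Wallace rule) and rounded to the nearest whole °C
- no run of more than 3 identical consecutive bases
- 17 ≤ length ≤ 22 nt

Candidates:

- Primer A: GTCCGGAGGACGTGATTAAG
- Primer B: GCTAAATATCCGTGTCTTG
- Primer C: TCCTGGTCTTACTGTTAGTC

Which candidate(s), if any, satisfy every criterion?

Primer A, Primer B and Primer C.

Primer A (20 nt, A=5 T=4 G=8 C=3): Tm = 2·9 + 4·11 = 62°C ✓; longest run = 2 ✓; length 20 ✓ — passes.
Primer B (19 nt, A=4 T=7 G=4 C=4): Tm = 2·11 + 4·8 = 54°C ✓; longest run = 3 ✓; length 19 ✓ — passes.
Primer C (20 nt, A=2 T=9 G=4 C=5): Tm = 2·11 + 4·9 = 58°C ✓; longest run = 2 ✓; length 20 ✓ — passes.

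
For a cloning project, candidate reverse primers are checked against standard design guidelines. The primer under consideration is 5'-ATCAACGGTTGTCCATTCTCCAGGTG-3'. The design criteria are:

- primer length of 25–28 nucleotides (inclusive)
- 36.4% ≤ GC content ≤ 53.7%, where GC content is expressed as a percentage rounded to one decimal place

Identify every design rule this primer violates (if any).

Base counts: A=5, T=8, G=6, C=7 (length 26).
length: length 26 ✓
GC content: GC 13/26 = 50.0% ✓

Meets all criteria.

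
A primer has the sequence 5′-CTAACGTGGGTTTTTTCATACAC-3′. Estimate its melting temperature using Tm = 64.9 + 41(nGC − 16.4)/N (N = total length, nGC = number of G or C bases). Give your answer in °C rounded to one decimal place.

51.7°C

Base counts: A=5, T=9, G=4, C=5; G+C = 9, N = 23.
Tm = 64.9 + 41·(9 − 16.4)/23 = 64.9 + -303.40/23 = 51.7°C.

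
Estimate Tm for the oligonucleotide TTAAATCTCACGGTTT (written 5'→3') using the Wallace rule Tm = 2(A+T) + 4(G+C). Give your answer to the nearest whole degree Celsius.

Base counts: A=4, T=7, G=2, C=3 (length 16).
Tm = 2·(4+7) + 4·(2+3) = 2·11 + 4·5 = 22 + 20 = 42°C.

42°C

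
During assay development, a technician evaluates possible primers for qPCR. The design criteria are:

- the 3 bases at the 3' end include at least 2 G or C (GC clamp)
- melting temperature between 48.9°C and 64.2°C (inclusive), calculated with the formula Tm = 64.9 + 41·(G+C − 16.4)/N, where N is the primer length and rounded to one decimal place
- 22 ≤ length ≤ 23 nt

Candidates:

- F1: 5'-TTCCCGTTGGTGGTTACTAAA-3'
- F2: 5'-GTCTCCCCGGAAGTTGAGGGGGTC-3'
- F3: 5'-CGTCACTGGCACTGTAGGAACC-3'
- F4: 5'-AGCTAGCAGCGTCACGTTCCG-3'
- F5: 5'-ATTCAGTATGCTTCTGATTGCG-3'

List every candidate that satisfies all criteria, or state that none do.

F3 and F5.

F1 (21 nt, A=4 T=8 G=5 C=4): 3' end AAA has 0 G/C, need ≥2 ✗; Tm = 64.9 + 41·(9 − 16.4)/21 = 50.5°C ✓; length 21, outside 22–23 ✗ — fails.
F2 (24 nt, A=3 T=5 G=10 C=6): 3' end GTC has 2 G/C ✓; Tm = 64.9 + 41·(16 − 16.4)/24 = 64.2°C ✓; length 24, outside 22–23 ✗ — fails.
F3 (22 nt, A=5 T=4 G=6 C=7): 3' end ACC has 2 G/C ✓; Tm = 64.9 + 41·(13 − 16.4)/22 = 58.6°C ✓; length 22 ✓ — passes.
F4 (21 nt, A=4 T=4 G=6 C=7): 3' end CCG has 3 G/C ✓; Tm = 64.9 + 41·(13 − 16.4)/21 = 58.3°C ✓; length 21, outside 22–23 ✗ — fails.
F5 (22 nt, A=4 T=9 G=5 C=4): 3' end GCG has 3 G/C ✓; Tm = 64.9 + 41·(9 − 16.4)/22 = 51.1°C ✓; length 22 ✓ — passes.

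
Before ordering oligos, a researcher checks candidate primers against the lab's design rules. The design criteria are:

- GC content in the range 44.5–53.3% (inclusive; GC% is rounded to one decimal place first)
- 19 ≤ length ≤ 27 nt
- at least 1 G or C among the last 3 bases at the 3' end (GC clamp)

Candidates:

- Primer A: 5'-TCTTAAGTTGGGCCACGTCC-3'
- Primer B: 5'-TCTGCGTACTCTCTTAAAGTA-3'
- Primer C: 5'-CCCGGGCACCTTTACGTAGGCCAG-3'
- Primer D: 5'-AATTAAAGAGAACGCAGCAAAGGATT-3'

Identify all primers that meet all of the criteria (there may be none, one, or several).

Primer A (20 nt, A=3 T=6 G=5 C=6): GC 11/20 = 55.0%, outside 44.5–53.3% ✗; length 20 ✓; 3' end TCC has 2 G/C ✓ — fails.
Primer B (21 nt, A=5 T=8 G=3 C=5): GC 8/21 = 38.1%, outside 44.5–53.3% ✗; length 21 ✓; 3' end GTA has 1 G/C ✓ — fails.
Primer C (24 nt, A=4 T=4 G=7 C=9): GC 16/24 = 66.7%, outside 44.5–53.3% ✗; length 24 ✓; 3' end CAG has 2 G/C ✓ — fails.
Primer D (26 nt, A=13 T=4 G=6 C=3): GC 9/26 = 34.6%, outside 44.5–53.3% ✗; length 26 ✓; 3' end ATT has 0 G/C, need ≥1 ✗ — fails.

None of the candidates satisfy all criteria.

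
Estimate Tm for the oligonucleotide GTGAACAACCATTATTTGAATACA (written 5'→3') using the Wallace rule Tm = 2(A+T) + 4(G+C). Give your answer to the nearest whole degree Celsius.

Base counts: A=10, T=7, G=3, C=4 (length 24).
Tm = 2·(10+7) + 4·(3+4) = 2·17 + 4·7 = 34 + 28 = 62°C.

62°C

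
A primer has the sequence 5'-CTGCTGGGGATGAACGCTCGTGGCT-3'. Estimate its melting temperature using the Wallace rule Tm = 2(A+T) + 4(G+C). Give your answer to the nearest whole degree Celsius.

82°C

Base counts: A=3, T=6, G=10, C=6 (length 25).
Tm = 2·(3+6) + 4·(10+6) = 2·9 + 4·16 = 18 + 64 = 82°C.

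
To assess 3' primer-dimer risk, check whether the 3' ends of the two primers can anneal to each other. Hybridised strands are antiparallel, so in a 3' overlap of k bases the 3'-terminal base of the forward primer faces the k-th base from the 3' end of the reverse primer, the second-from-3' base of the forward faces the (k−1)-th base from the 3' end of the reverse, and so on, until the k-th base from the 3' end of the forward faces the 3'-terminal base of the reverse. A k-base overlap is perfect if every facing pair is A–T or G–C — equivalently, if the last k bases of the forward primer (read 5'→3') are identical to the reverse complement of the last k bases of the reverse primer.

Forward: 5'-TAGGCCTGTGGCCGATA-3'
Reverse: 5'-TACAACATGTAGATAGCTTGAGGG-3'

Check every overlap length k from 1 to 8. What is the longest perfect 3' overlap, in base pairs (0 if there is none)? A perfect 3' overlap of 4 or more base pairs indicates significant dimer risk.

Last 8 bases (5'→3') — forward …GGCCGATA, reverse …CTTGAGGG.
Reverse complement of the reverse primer's last 8 bases: CCCTCAAG; its first k bases are the reverse complement of the reverse primer's last k bases, so a perfect k-base overlap needs the forward primer's last k bases to equal them.
Comparing (forward last k vs required): k=1: A vs C ✗; k=2: TA vs CC ✗; k=3: ATA vs CCC ✗; k=4: GATA vs CCCT ✗; k=5: CGATA vs CCCTC ✗; k=6: CCGATA vs CCCTCA ✗; k=7: GCCGATA vs CCCTCAA ✗; k=8: GGCCGATA vs CCCTCAAG ✗.
No overlap length from 1 to 8 is perfect, so the longest perfect 3' overlap is 0.

Longest perfect overlap: 0 complementary base pairs; below the dimer-risk threshold (threshold 4).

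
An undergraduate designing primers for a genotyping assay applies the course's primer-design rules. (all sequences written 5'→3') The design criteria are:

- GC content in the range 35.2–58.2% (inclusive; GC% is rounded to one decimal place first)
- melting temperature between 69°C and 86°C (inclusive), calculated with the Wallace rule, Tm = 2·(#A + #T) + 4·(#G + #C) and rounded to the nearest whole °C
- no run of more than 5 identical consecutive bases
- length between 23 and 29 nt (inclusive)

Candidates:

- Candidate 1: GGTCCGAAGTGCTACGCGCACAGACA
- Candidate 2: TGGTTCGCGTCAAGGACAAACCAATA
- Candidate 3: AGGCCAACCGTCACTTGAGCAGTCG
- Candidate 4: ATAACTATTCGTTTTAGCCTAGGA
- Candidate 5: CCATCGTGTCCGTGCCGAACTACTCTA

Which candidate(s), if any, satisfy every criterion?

Candidate 1 (26 nt, A=7 T=3 G=8 C=8): GC 16/26 = 61.5%, outside 35.2–58.2% ✗; Tm = 2·10 + 4·16 = 84°C ✓; longest run = 2 ✓; length 26 ✓ — fails.
Candidate 2 (26 nt, A=9 T=5 G=6 C=6): GC 12/26 = 46.2% ✓; Tm = 2·14 + 4·12 = 76°C ✓; longest run = 3 ✓; length 26 ✓ — passes.
Candidate 3 (25 nt, A=6 T=4 G=7 C=8): GC 15/25 = 60.0%, outside 35.2–58.2% ✗; Tm = 2·10 + 4·15 = 80°C ✓; longest run = 2 ✓; length 25 ✓ — fails.
Candidate 4 (24 nt, A=7 T=9 G=4 C=4): GC 8/24 = 33.3%, outside 35.2–58.2% ✗; Tm = 2·16 + 4·8 = 64°C, outside 69–86°C ✗; longest run = 4 ✓; length 24 ✓ — fails.
Candidate 5 (27 nt, A=5 T=7 G=5 C=10): GC 15/27 = 55.6% ✓; Tm = 2·12 + 4·15 = 84°C ✓; longest run = 2 ✓; length 27 ✓ — passes.

Candidate 2 and Candidate 5.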